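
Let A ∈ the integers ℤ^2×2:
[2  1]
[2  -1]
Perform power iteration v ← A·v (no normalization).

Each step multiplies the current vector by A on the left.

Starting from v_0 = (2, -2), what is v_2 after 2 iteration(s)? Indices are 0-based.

v_0 = (2, -2).
v_1 = A·v_0 = (2, 6).
v_2 = A·v_1 = (10, -2).

v_2 = (10, -2)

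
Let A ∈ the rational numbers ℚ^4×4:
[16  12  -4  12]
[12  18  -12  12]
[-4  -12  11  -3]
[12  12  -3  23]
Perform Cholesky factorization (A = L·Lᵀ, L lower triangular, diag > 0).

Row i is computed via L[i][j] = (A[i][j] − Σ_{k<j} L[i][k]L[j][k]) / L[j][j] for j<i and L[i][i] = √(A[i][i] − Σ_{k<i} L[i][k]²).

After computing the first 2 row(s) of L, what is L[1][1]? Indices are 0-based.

Step 1: L[0][0] = √(16) = 4.
  L[1][0] = (12) / L[0][0] = 3.
Step 2: L[1][1] = √(9) = 3.

L[1][1] = 3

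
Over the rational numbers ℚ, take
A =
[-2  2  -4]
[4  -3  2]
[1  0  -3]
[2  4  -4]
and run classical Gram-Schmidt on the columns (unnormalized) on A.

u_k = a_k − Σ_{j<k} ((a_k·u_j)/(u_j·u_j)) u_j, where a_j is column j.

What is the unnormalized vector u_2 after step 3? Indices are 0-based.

Step 1: u_0 = a_0 = (-2, 4, 1, 2).
Step 2: u_1 = a_1 − (-8/25)·u_0 = (34/25, -43/25, 8/25, 116/25).
Step 3: u_2 = a_2 − (1/5)·u_0 − (-710/661)·u_1 = (-1414/661, -428/661, -1888/661, 386/661).

u_2 = (-1414/661, -428/661, -1888/661, 386/661)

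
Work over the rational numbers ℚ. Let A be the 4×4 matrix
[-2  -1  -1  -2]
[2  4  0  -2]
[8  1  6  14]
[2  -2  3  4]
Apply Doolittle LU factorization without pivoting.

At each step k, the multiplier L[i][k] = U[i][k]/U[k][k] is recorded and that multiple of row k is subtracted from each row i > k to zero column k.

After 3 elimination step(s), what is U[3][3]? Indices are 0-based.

U[3][3] = -4

k=0: U[0][0]=-2
  eliminate (1,0): mult=-1, new row 1: (0, 3, -1, -4); set L[1][0]=-1
  eliminate (2,0): mult=-4, new row 2: (0, -3, 2, 6); set L[2][0]=-4
  eliminate (3,0): mult=-1, new row 3: (0, -3, 2, 2); set L[3][0]=-1
k=1: U[1][1]=3
  eliminate (2,1): mult=-1, new row 2: (0, 0, 1, 2); set L[2][1]=-1
  eliminate (3,1): mult=-1, new row 3: (0, 0, 1, -2); set L[3][1]=-1
k=2: U[2][2]=1
  eliminate (3,2): mult=1, new row 3: (0, 0, 0, -4); set L[3][2]=1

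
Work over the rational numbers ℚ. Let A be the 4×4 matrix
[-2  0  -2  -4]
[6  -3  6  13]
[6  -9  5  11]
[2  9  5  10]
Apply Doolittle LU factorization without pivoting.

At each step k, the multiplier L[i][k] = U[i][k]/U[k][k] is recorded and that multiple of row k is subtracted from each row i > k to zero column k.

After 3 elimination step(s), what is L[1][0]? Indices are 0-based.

L[1][0] = -3

[col 0] pivot -2
  R1 -= -3*R0 → (0, -3, 0, 1)  (L[1][0] := -3)
  R2 -= -3*R0 → (0, -9, -1, -1)  (L[2][0] := -3)
  R3 -= -1*R0 → (0, 9, 3, 6)  (L[3][0] := -1)
[col 1] pivot -3
  R2 -= 3*R1 → (0, 0, -1, -4)  (L[2][1] := 3)
  R3 -= -3*R1 → (0, 0, 3, 9)  (L[3][1] := -3)
[col 2] pivot -1
  R3 -= -3*R2 → (0, 0, 0, -3)  (L[3][2] := -3)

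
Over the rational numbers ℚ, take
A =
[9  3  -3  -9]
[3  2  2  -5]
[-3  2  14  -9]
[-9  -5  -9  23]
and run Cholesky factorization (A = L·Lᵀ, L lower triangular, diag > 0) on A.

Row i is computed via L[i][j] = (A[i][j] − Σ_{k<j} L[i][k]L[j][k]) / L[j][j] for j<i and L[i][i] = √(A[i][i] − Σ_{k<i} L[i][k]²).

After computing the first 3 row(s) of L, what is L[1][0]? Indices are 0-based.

L[1][0] = 1

Step 1: L[0][0] = √(9) = 3.
  L[1][0] = (3) / L[0][0] = 1.
Step 2: L[1][1] = √(1) = 1.
  L[2][0] = (-3) / L[0][0] = -1.
  L[2][1] = (3) / L[1][1] = 3.
Step 3: L[2][2] = √(4) = 2.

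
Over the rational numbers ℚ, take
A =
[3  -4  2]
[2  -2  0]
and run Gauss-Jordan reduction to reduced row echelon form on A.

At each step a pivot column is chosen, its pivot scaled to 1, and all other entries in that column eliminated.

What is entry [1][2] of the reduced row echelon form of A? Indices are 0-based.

pivot(0,0)=3: scale R0 → (1, -4/3, 2/3)
  clear (1,0): R1 −= (2)R0 → (0, 2/3, -4/3)
pivot(1,1)=2/3: scale R1 → (0, 1, -2)
  clear (0,1): R0 −= (-4/3)R1 → (1, 0, -2)

M[1][2] = -2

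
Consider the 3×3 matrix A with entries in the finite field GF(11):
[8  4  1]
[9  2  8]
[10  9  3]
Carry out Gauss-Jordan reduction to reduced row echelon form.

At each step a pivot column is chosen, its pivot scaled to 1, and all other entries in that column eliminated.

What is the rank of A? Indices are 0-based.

pivot(0,0)=8: scale R0 → (1, 6, 7)
  clear (1,0): R1 −= (9)R0 → (0, 3, 0)
  clear (2,0): R2 −= (10)R0 → (0, 4, 10)
pivot(1,1)=3: scale R1 → (0, 1, 0)
  clear (0,1): R0 −= (6)R1 → (1, 0, 7)
  clear (2,1): R2 −= (4)R1 → (0, 0, 10)
pivot(2,2)=10: scale R2 → (0, 0, 1)
  clear (0,2): R0 −= (7)R2 → (1, 0, 0)

rank = 3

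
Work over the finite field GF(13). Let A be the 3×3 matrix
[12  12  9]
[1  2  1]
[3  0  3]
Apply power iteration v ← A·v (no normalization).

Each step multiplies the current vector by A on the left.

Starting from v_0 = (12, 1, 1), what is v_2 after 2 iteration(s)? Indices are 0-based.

v_2 = (2, 0, 1)

v_0 = (12, 1, 1).
v_1 = A·v_0 = (9, 2, 0).
v_2 = A·v_1 = (2, 0, 1).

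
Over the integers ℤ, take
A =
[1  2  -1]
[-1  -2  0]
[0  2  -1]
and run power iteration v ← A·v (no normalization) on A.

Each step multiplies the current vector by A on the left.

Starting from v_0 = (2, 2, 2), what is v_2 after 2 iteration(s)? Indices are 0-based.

v_0 = (2, 2, 2).
v_1 = A·v_0 = (4, -6, 2).
v_2 = A·v_1 = (-10, 8, -14).

v_2 = (-10, 8, -14)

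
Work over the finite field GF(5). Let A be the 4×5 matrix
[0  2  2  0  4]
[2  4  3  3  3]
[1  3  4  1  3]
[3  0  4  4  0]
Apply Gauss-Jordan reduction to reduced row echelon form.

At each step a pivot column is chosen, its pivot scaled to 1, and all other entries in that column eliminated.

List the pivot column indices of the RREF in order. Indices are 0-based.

[1] R0 <-> R1
[1] R0 /= 2  ⇒  (1, 2, 4, 4, 4)
     R2 -= 1·R0  ⇒  (0, 1, 0, 2, 4)
     R3 -= 3·R0  ⇒  (0, 4, 2, 2, 3)
[2] R1 /= 2  ⇒  (0, 1, 1, 0, 2)
     R0 -= 2·R1  ⇒  (1, 0, 2, 4, 0)
     R2 -= 1·R1  ⇒  (0, 0, 4, 2, 2)
     R3 -= 4·R1  ⇒  (0, 0, 3, 2, 0)
[3] R2 /= 4  ⇒  (0, 0, 1, 3, 3)
     R0 -= 2·R2  ⇒  (1, 0, 0, 3, 4)
     R1 -= 1·R2  ⇒  (0, 1, 0, 2, 4)
     R3 -= 3·R2  ⇒  (0, 0, 0, 3, 1)
[4] R3 /= 3  ⇒  (0, 0, 0, 1, 2)
     R0 -= 3·R3  ⇒  (1, 0, 0, 0, 3)
     R1 -= 2·R3  ⇒  (0, 1, 0, 0, 0)
     R2 -= 3·R3  ⇒  (0, 0, 1, 0, 2)

pivot columns: 0, 1, 2, 3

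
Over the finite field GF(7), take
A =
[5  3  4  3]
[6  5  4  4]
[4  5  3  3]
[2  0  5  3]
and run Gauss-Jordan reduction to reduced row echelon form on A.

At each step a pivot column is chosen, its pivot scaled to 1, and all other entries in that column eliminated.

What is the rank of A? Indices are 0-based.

pivot(0,0)=5: scale R0 → (1, 2, 5, 2)
  clear (1,0): R1 −= (6)R0 → (0, 0, 2, 6)
  clear (2,0): R2 −= (4)R0 → (0, 4, 4, 2)
  clear (3,0): R3 −= (2)R0 → (0, 3, 2, 6)
pivot(1,1): swap R1↔R2
pivot(1,1)=4: scale R1 → (0, 1, 1, 4)
  clear (0,1): R0 −= (2)R1 → (1, 0, 3, 1)
  clear (3,1): R3 −= (3)R1 → (0, 0, 6, 1)
pivot(2,2)=2: scale R2 → (0, 0, 1, 3)
  clear (0,2): R0 −= (3)R2 → (1, 0, 0, 6)
  clear (1,2): R1 −= (1)R2 → (0, 1, 0, 1)
  clear (3,2): R3 −= (6)R2 → (0, 0, 0, 4)
pivot(3,3)=4: scale R3 → (0, 0, 0, 1)
  clear (0,3): R0 −= (6)R3 → (1, 0, 0, 0)
  clear (1,3): R1 −= (1)R3 → (0, 1, 0, 0)
  clear (2,3): R2 −= (3)R3 → (0, 0, 1, 0)

rank = 4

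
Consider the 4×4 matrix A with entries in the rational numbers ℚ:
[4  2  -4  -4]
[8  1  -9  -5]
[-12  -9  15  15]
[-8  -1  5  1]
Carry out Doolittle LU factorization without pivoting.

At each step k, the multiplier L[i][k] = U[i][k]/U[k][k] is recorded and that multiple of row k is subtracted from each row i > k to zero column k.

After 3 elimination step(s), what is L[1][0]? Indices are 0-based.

L[1][0] = 2

Step 1: pivot at (0,0) is 4.
  row1 ← row1 − (2)·row0  ⇒  L[1][0]=2, U row1=(0, -3, -1, 3)
  row2 ← row2 − (-3)·row0  ⇒  L[2][0]=-3, U row2=(0, -3, 3, 3)
  row3 ← row3 − (-2)·row0  ⇒  L[3][0]=-2, U row3=(0, 3, -3, -7)
Step 2: pivot at (1,1) is -3.
  row2 ← row2 − (1)·row1  ⇒  L[2][1]=1, U row2=(0, 0, 4, 0)
  row3 ← row3 − (-1)·row1  ⇒  L[3][1]=-1, U row3=(0, 0, -4, -4)
Step 3: pivot at (2,2) is 4.
  row3 ← row3 − (-1)·row2  ⇒  L[3][2]=-1, U row3=(0, 0, 0, -4)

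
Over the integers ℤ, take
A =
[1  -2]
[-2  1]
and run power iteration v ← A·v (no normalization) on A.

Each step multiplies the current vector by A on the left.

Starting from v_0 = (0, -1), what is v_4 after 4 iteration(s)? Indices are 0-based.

v_0 = (0, -1).
v_1 = A·v_0 = (2, -1).
v_2 = A·v_1 = (4, -5).
v_3 = A·v_2 = (14, -13).
v_4 = A·v_3 = (40, -41).

v_4 = (40, -41)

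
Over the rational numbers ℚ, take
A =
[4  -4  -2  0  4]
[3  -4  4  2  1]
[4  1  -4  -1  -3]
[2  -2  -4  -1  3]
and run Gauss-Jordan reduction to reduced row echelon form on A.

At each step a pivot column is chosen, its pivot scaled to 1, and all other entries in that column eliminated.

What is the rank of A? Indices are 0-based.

rank = 4

pivot(0,0)=4: scale R0 → (1, -1, -1/2, 0, 1)
  clear (1,0): R1 −= (3)R0 → (0, -1, 11/2, 2, -2)
  clear (2,0): R2 −= (4)R0 → (0, 5, -2, -1, -7)
  clear (3,0): R3 −= (2)R0 → (0, 0, -3, -1, 1)
pivot(1,1)=-1: scale R1 → (0, 1, -11/2, -2, 2)
  clear (0,1): R0 −= (-1)R1 → (1, 0, -6, -2, 3)
  clear (2,1): R2 −= (5)R1 → (0, 0, 51/2, 9, -17)
pivot(2,2)=51/2: scale R2 → (0, 0, 1, 6/17, -2/3)
  clear (0,2): R0 −= (-6)R2 → (1, 0, 0, 2/17, -1)
  clear (1,2): R1 −= (-11/2)R2 → (0, 1, 0, -1/17, -5/3)
  clear (3,2): R3 −= (-3)R2 → (0, 0, 0, 1/17, -1)
pivot(3,3)=1/17: scale R3 → (0, 0, 0, 1, -17)
  clear (0,3): R0 −= (2/17)R3 → (1, 0, 0, 0, 1)
  clear (1,3): R1 −= (-1/17)R3 → (0, 1, 0, 0, -8/3)
  clear (2,3): R2 −= (6/17)R3 → (0, 0, 1, 0, 16/3)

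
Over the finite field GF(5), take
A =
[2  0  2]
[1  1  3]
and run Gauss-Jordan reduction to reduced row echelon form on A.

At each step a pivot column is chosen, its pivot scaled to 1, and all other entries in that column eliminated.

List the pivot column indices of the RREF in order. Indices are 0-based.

[1] R0 /= 2  ⇒  (1, 0, 1)
     R1 -= 1·R0  ⇒  (0, 1, 2)
[2] R1 /= 1  ⇒  (0, 1, 2)

pivot columns: 0, 1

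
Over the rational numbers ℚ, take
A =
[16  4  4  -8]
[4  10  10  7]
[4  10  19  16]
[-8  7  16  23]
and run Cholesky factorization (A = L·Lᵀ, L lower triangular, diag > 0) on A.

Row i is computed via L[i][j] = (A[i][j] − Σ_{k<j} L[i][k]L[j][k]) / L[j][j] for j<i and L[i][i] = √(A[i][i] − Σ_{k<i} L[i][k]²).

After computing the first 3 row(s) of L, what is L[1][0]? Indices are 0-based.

Step 1: L[0][0] = √(16) = 4.
  L[1][0] = (4) / L[0][0] = 1.
Step 2: L[1][1] = √(9) = 3.
  L[2][0] = (4) / L[0][0] = 1.
  L[2][1] = (9) / L[1][1] = 3.
Step 3: L[2][2] = √(9) = 3.

L[1][0] = 1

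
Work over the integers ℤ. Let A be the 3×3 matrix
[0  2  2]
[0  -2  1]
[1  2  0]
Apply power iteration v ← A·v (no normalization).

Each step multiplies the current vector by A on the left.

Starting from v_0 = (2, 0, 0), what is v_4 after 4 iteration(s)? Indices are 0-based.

v_0 = (2, 0, 0).
v_1 = A·v_0 = (0, 0, 2).
v_2 = A·v_1 = (4, 2, 0).
v_3 = A·v_2 = (4, -4, 8).
v_4 = A·v_3 = (8, 16, -4).

v_4 = (8, 16, -4)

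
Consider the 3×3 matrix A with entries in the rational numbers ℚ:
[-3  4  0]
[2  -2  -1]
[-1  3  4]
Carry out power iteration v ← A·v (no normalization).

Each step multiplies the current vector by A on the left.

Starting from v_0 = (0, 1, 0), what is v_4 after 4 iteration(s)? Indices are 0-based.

v_4 = (-528, 257, -56)

v_0 = (0, 1, 0).
v_1 = A·v_0 = (4, -2, 3).
v_2 = A·v_1 = (-20, 9, 2).
v_3 = A·v_2 = (96, -60, 55).
v_4 = A·v_3 = (-528, 257, -56).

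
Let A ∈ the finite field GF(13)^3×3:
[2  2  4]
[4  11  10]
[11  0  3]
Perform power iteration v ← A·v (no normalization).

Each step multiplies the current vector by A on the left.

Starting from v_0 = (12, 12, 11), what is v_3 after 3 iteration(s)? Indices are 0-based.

v_3 = (0, 2, 9)

v_0 = (12, 12, 11).
v_1 = A·v_0 = (1, 4, 9).
v_2 = A·v_1 = (7, 8, 12).
v_3 = A·v_2 = (0, 2, 9).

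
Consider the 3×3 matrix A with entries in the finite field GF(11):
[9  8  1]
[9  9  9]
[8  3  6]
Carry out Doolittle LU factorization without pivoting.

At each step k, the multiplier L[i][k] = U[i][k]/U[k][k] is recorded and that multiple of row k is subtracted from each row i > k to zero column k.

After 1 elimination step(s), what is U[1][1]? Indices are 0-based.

U[1][1] = 1

k=0: U[0][0]=9
  eliminate (1,0): mult=1, new row 1: (0, 1, 8); set L[1][0]=1
  eliminate (2,0): mult=7, new row 2: (0, 2, 10); set L[2][0]=7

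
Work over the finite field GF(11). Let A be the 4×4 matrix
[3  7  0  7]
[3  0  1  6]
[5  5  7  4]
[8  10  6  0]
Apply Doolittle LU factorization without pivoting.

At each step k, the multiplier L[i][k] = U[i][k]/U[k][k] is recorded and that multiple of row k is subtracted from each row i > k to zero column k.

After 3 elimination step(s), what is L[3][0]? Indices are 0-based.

k=0: U[0][0]=3
  eliminate (1,0): mult=1, new row 1: (0, 4, 1, 10); set L[1][0]=1
  eliminate (2,0): mult=9, new row 2: (0, 8, 7, 7); set L[2][0]=9
  eliminate (3,0): mult=10, new row 3: (0, 6, 6, 7); set L[3][0]=10
k=1: U[1][1]=4
  eliminate (2,1): mult=2, new row 2: (0, 0, 5, 9); set L[2][1]=2
  eliminate (3,1): mult=7, new row 3: (0, 0, 10, 3); set L[3][1]=7
k=2: U[2][2]=5
  eliminate (3,2): mult=2, new row 3: (0, 0, 0, 7); set L[3][2]=2

L[3][0] = 10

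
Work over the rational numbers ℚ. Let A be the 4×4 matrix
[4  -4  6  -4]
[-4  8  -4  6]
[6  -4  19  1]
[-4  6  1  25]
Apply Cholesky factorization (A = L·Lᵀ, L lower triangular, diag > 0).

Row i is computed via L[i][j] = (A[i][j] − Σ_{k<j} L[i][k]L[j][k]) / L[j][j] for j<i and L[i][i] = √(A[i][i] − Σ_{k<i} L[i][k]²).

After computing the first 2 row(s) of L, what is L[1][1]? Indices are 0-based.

Step 1: L[0][0] = √(4) = 2.
  L[1][0] = (-4) / L[0][0] = -2.
Step 2: L[1][1] = √(4) = 2.

L[1][1] = 2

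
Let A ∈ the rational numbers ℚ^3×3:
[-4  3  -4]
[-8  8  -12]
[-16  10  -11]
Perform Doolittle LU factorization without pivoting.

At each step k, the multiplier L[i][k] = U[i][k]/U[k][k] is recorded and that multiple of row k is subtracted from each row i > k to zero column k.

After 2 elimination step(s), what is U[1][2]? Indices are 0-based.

Step 1: pivot at (0,0) is -4.
  row1 ← row1 − (2)·row0  ⇒  L[1][0]=2, U row1=(0, 2, -4)
  row2 ← row2 − (4)·row0  ⇒  L[2][0]=4, U row2=(0, -2, 5)
Step 2: pivot at (1,1) is 2.
  row2 ← row2 − (-1)·row1  ⇒  L[2][1]=-1, U row2=(0, 0, 1)

U[1][2] = -4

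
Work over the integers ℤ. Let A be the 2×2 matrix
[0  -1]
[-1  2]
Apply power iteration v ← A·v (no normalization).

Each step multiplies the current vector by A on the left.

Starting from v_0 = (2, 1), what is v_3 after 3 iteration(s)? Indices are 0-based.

v_0 = (2, 1).
v_1 = A·v_0 = (-1, 0).
v_2 = A·v_1 = (0, 1).
v_3 = A·v_2 = (-1, 2).

v_3 = (-1, 2)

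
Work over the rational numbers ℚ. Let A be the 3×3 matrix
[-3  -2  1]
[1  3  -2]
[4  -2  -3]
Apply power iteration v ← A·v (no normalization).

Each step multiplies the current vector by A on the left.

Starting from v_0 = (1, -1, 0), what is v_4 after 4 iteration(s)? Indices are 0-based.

v_0 = (1, -1, 0).
v_1 = A·v_0 = (-1, -2, 6).
v_2 = A·v_1 = (13, -19, -18).
v_3 = A·v_2 = (-19, -8, 144).
v_4 = A·v_3 = (217, -331, -492).

v_4 = (217, -331, -492)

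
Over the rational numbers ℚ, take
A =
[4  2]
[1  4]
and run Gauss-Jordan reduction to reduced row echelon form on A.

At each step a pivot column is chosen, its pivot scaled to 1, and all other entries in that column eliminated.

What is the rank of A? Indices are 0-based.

rank = 2

step 1: normalize row 0 (÷4) = (1, 1/2)
  row 1: subtract 1×row0 = (0, 7/2)
step 2: normalize row 1 (÷7/2) = (0, 1)
  row 0: subtract 1/2×row1 = (1, 0)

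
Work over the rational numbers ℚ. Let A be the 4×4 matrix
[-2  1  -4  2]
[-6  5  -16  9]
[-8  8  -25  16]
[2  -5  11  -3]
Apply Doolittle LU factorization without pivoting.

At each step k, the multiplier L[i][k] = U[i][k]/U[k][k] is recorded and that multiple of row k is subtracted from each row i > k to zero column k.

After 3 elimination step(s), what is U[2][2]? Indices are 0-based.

[col 0] pivot -2
  R1 -= 3*R0 → (0, 2, -4, 3)  (L[1][0] := 3)
  R2 -= 4*R0 → (0, 4, -9, 8)  (L[2][0] := 4)
  R3 -= -1*R0 → (0, -4, 7, -1)  (L[3][0] := -1)
[col 1] pivot 2
  R2 -= 2*R1 → (0, 0, -1, 2)  (L[2][1] := 2)
  R3 -= -2*R1 → (0, 0, -1, 5)  (L[3][1] := -2)
[col 2] pivot -1
  R3 -= 1*R2 → (0, 0, 0, 3)  (L[3][2] := 1)

U[2][2] = -1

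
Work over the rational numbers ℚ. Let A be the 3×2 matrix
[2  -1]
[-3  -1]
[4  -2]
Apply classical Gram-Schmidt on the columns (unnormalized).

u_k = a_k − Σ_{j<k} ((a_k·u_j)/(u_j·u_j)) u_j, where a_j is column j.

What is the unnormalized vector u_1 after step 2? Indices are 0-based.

u_1 = (-15/29, -50/29, -30/29)

Step 1: u_0 = a_0 = (2, -3, 4).
Step 2: u_1 = a_1 − (-7/29)·u_0 = (-15/29, -50/29, -30/29).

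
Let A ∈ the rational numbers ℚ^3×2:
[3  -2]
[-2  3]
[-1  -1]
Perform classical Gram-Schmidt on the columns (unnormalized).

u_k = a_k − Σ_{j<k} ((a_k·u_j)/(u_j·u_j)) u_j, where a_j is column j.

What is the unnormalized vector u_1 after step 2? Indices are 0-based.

Step 1: u_0 = a_0 = (3, -2, -1).
Step 2: u_1 = a_1 − (-11/14)·u_0 = (5/14, 10/7, -25/14).

u_1 = (5/14, 10/7, -25/14)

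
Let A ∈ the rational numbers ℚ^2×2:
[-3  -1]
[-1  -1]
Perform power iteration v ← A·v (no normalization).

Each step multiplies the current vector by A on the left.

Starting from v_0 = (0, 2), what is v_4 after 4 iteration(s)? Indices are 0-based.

v_0 = (0, 2).
v_1 = A·v_0 = (-2, -2).
v_2 = A·v_1 = (8, 4).
v_3 = A·v_2 = (-28, -12).
v_4 = A·v_3 = (96, 40).

v_4 = (96, 40)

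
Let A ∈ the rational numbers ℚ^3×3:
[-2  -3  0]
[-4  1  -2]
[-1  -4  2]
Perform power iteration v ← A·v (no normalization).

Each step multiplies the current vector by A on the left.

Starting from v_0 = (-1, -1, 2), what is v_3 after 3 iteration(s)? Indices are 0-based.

v_3 = (131, -45, 197)

v_0 = (-1, -1, 2).
v_1 = A·v_0 = (5, -1, 9).
v_2 = A·v_1 = (-7, -39, 17).
v_3 = A·v_2 = (131, -45, 197).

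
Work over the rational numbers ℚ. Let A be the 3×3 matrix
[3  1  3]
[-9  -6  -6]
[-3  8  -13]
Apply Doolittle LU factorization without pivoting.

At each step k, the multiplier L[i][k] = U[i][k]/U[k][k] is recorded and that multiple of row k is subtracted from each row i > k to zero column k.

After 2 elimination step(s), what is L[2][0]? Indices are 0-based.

L[2][0] = -1

Step 1: pivot at (0,0) is 3.
  row1 ← row1 − (-3)·row0  ⇒  L[1][0]=-3, U row1=(0, -3, 3)
  row2 ← row2 − (-1)·row0  ⇒  L[2][0]=-1, U row2=(0, 9, -10)
Step 2: pivot at (1,1) is -3.
  row2 ← row2 − (-3)·row1  ⇒  L[2][1]=-3, U row2=(0, 0, -1)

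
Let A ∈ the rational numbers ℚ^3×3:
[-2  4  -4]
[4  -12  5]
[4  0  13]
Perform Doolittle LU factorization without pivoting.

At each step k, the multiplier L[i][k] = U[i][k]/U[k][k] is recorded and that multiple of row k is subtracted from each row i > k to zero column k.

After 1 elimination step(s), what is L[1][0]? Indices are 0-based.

k=0: U[0][0]=-2
  eliminate (1,0): mult=-2, new row 1: (0, -4, -3); set L[1][0]=-2
  eliminate (2,0): mult=-2, new row 2: (0, 8, 5); set L[2][0]=-2

L[1][0] = -2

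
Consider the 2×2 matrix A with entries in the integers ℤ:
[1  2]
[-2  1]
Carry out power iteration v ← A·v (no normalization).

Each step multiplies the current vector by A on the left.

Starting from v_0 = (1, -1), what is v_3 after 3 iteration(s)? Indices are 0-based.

v_3 = (-9, 13)

v_0 = (1, -1).
v_1 = A·v_0 = (-1, -3).
v_2 = A·v_1 = (-7, -1).
v_3 = A·v_2 = (-9, 13).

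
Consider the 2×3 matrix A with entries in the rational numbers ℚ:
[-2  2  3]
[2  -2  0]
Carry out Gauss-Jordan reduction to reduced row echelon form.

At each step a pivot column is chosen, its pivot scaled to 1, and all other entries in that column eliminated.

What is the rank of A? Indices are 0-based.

rank = 2

pivot(0,0)=-2: scale R0 → (1, -1, -3/2)
  clear (1,0): R1 −= (2)R0 → (0, 0, 3)
col 1: no nonzero at/below row 1; advance.
pivot(1,2)=3: scale R1 → (0, 0, 1)
  clear (0,2): R0 −= (-3/2)R1 → (1, -1, 0)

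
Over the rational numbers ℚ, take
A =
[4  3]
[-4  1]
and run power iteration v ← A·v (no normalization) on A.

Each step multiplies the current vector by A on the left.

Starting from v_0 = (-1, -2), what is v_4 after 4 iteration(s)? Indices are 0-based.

v_0 = (-1, -2).
v_1 = A·v_0 = (-10, 2).
v_2 = A·v_1 = (-34, 42).
v_3 = A·v_2 = (-10, 178).
v_4 = A·v_3 = (494, 218).

v_4 = (494, 218)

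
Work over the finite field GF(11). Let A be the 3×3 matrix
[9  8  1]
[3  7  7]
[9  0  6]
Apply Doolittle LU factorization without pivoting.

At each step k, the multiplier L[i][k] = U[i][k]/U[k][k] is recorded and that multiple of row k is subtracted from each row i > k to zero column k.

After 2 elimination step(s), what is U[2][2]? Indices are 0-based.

[col 0] pivot 9
  R1 -= 4*R0 → (0, 8, 3)  (L[1][0] := 4)
  R2 -= 1*R0 → (0, 3, 5)  (L[2][0] := 1)
[col 1] pivot 8
  R2 -= 10*R1 → (0, 0, 8)  (L[2][1] := 10)

U[2][2] = 8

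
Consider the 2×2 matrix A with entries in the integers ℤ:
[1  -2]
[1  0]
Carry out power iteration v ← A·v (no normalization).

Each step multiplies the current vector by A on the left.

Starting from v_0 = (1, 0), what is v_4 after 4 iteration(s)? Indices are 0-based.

v_4 = (-1, -3)

v_0 = (1, 0).
v_1 = A·v_0 = (1, 1).
v_2 = A·v_1 = (-1, 1).
v_3 = A·v_2 = (-3, -1).
v_4 = A·v_3 = (-1, -3).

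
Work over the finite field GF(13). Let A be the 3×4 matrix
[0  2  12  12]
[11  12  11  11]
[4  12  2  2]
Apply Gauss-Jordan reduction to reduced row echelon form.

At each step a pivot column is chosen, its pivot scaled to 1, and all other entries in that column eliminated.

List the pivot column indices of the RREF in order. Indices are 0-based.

pivot columns: 0, 1, 2

[1] R0 <-> R1
[1] R0 /= 11  ⇒  (1, 7, 1, 1)
     R2 -= 4·R0  ⇒  (0, 10, 11, 11)
[2] R1 /= 2  ⇒  (0, 1, 6, 6)
     R0 -= 7·R1  ⇒  (1, 0, 11, 11)
     R2 -= 10·R1  ⇒  (0, 0, 3, 3)
[3] R2 /= 3  ⇒  (0, 0, 1, 1)
     R0 -= 11·R2  ⇒  (1, 0, 0, 0)
     R1 -= 6·R2  ⇒  (0, 1, 0, 0)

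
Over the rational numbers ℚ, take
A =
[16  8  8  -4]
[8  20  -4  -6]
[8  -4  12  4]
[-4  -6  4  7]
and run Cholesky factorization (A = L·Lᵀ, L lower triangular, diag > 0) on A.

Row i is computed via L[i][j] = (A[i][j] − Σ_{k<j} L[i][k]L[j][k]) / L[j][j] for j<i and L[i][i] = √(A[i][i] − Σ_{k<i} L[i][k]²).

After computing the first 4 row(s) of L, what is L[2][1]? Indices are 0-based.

Step 1: L[0][0] = √(16) = 4.
  L[1][0] = (8) / L[0][0] = 2.
Step 2: L[1][1] = √(16) = 4.
  L[2][0] = (8) / L[0][0] = 2.
  L[2][1] = (-8) / L[1][1] = -2.
Step 3: L[2][2] = √(4) = 2.
  L[3][0] = (-4) / L[0][0] = -1.
  L[3][1] = (-4) / L[1][1] = -1.
  L[3][2] = (4) / L[2][2] = 2.
Step 4: L[3][3] = √(1) = 1.

L[2][1] = -2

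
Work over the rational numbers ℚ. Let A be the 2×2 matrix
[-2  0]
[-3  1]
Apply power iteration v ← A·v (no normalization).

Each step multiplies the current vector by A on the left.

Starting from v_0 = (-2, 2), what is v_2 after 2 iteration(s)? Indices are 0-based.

v_0 = (-2, 2).
v_1 = A·v_0 = (4, 8).
v_2 = A·v_1 = (-8, -4).

v_2 = (-8, -4)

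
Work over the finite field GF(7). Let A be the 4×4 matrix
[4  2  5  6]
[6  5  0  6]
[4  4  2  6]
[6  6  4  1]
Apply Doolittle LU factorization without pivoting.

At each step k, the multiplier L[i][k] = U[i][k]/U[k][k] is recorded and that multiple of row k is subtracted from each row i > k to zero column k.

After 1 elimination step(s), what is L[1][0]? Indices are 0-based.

[col 0] pivot 4
  R1 -= 5*R0 → (0, 2, 3, 4)  (L[1][0] := 5)
  R2 -= 1*R0 → (0, 2, 4, 0)  (L[2][0] := 1)
  R3 -= 5*R0 → (0, 3, 0, 6)  (L[3][0] := 5)

L[1][0] = 5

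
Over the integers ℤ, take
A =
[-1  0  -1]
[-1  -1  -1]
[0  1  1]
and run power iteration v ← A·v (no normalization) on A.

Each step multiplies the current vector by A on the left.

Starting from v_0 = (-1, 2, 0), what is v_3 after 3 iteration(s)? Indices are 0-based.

v_0 = (-1, 2, 0).
v_1 = A·v_0 = (1, -1, 2).
v_2 = A·v_1 = (-3, -2, 1).
v_3 = A·v_2 = (2, 4, -1).

v_3 = (2, 4, -1)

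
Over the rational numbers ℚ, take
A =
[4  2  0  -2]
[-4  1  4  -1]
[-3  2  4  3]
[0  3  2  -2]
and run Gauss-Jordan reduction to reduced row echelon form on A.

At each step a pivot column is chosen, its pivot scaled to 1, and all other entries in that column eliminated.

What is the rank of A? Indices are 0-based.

step 1: normalize row 0 (÷4) = (1, 1/2, 0, -1/2)
  row 1: subtract -4×row0 = (0, 3, 4, -3)
  row 2: subtract -3×row0 = (0, 7/2, 4, 3/2)
step 2: normalize row 1 (÷3) = (0, 1, 4/3, -1)
  row 0: subtract 1/2×row1 = (1, 0, -2/3, 0)
  row 2: subtract 7/2×row1 = (0, 0, -2/3, 5)
  row 3: subtract 3×row1 = (0, 0, -2, 1)
step 3: normalize row 2 (÷-2/3) = (0, 0, 1, -15/2)
  row 0: subtract -2/3×row2 = (1, 0, 0, -5)
  row 1: subtract 4/3×row2 = (0, 1, 0, 9)
  row 3: subtract -2×row2 = (0, 0, 0, -14)
step 4: normalize row 3 (÷-14) = (0, 0, 0, 1)
  row 0: subtract -5×row3 = (1, 0, 0, 0)
  row 1: subtract 9×row3 = (0, 1, 0, 0)
  row 2: subtract -15/2×row3 = (0, 0, 1, 0)

rank = 4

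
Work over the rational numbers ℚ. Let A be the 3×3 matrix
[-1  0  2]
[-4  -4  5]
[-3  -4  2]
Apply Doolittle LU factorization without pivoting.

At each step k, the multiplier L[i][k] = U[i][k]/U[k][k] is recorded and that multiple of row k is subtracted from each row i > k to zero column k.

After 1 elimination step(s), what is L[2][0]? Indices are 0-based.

[col 0] pivot -1
  R1 -= 4*R0 → (0, -4, -3)  (L[1][0] := 4)
  R2 -= 3*R0 → (0, -4, -4)  (L[2][0] := 3)

L[2][0] = 3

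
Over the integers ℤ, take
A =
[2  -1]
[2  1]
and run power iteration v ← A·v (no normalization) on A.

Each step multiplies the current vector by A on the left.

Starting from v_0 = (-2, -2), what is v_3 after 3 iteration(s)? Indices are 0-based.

v_0 = (-2, -2).
v_1 = A·v_0 = (-2, -6).
v_2 = A·v_1 = (2, -10).
v_3 = A·v_2 = (14, -6).

v_3 = (14, -6)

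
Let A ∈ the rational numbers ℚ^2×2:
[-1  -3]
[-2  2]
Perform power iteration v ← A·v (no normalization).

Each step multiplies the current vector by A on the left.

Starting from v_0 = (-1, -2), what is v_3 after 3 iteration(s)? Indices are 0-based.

v_3 = (55, -34)

v_0 = (-1, -2).
v_1 = A·v_0 = (7, -2).
v_2 = A·v_1 = (-1, -18).
v_3 = A·v_2 = (55, -34).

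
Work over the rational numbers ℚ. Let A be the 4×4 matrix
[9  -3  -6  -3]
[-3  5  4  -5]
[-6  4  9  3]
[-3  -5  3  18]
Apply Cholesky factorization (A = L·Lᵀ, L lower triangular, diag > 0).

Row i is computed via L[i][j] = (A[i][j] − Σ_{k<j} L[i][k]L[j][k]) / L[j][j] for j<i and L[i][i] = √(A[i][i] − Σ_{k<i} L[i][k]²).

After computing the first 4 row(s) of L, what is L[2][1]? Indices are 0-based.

L[2][1] = 1

Step 1: L[0][0] = √(9) = 3.
  L[1][0] = (-3) / L[0][0] = -1.
Step 2: L[1][1] = √(4) = 2.
  L[2][0] = (-6) / L[0][0] = -2.
  L[2][1] = (2) / L[1][1] = 1.
Step 3: L[2][2] = √(4) = 2.
  L[3][0] = (-3) / L[0][0] = -1.
  L[3][1] = (-6) / L[1][1] = -3.
  L[3][2] = (4) / L[2][2] = 2.
Step 4: L[3][3] = √(4) = 2.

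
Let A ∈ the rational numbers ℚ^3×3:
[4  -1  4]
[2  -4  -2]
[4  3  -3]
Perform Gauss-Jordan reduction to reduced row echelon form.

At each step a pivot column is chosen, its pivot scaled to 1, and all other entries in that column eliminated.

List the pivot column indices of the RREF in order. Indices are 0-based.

[1] R0 /= 4  ⇒  (1, -1/4, 1)
     R1 -= 2·R0  ⇒  (0, -7/2, -4)
     R2 -= 4·R0  ⇒  (0, 4, -7)
[2] R1 /= -7/2  ⇒  (0, 1, 8/7)
     R0 -= -1/4·R1  ⇒  (1, 0, 9/7)
     R2 -= 4·R1  ⇒  (0, 0, -81/7)
[3] R2 /= -81/7  ⇒  (0, 0, 1)
     R0 -= 9/7·R2  ⇒  (1, 0, 0)
     R1 -= 8/7·R2  ⇒  (0, 1, 0)

pivot columns: 0, 1, 2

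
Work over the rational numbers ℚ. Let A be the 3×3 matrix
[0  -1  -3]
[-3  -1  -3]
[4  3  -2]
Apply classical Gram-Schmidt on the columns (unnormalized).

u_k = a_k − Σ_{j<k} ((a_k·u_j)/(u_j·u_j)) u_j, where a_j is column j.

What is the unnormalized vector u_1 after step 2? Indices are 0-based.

Step 1: u_0 = a_0 = (0, -3, 4).
Step 2: u_1 = a_1 − (3/5)·u_0 = (-1, 4/5, 3/5).

u_1 = (-1, 4/5, 3/5)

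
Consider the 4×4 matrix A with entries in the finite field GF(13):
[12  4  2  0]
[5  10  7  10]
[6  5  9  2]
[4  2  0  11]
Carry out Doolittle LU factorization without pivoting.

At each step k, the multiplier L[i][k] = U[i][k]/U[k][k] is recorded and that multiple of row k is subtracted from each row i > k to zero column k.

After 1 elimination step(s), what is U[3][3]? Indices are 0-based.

U[3][3] = 11

k=0: U[0][0]=12
  eliminate (1,0): mult=8, new row 1: (0, 4, 4, 10); set L[1][0]=8
  eliminate (2,0): mult=7, new row 2: (0, 3, 8, 2); set L[2][0]=7
  eliminate (3,0): mult=9, new row 3: (0, 5, 8, 11); set L[3][0]=9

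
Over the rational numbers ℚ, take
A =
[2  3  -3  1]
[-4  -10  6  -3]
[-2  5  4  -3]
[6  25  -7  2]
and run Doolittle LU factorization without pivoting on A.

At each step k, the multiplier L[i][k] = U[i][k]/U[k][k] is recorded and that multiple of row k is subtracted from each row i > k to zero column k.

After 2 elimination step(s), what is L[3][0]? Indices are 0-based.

L[3][0] = 3

[col 0] pivot 2
  R1 -= -2*R0 → (0, -4, 0, -1)  (L[1][0] := -2)
  R2 -= -1*R0 → (0, 8, 1, -2)  (L[2][0] := -1)
  R3 -= 3*R0 → (0, 16, 2, -1)  (L[3][0] := 3)
[col 1] pivot -4
  R2 -= -2*R1 → (0, 0, 1, -4)  (L[2][1] := -2)
  R3 -= -4*R1 → (0, 0, 2, -5)  (L[3][1] := -4)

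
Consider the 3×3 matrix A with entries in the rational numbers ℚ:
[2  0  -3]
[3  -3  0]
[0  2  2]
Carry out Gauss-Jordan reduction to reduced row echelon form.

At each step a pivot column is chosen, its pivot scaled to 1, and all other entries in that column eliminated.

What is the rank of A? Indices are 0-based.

step 1: normalize row 0 (÷2) = (1, 0, -3/2)
  row 1: subtract 3×row0 = (0, -3, 9/2)
step 2: normalize row 1 (÷-3) = (0, 1, -3/2)
  row 2: subtract 2×row1 = (0, 0, 5)
step 3: normalize row 2 (÷5) = (0, 0, 1)
  row 0: subtract -3/2×row2 = (1, 0, 0)
  row 1: subtract -3/2×row2 = (0, 1, 0)

rank = 3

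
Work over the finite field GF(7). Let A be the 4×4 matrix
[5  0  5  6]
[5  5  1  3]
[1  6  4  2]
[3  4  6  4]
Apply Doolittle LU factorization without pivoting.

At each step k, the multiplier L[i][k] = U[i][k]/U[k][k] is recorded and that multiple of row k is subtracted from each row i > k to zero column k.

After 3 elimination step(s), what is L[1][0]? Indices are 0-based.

L[1][0] = 1

k=0: U[0][0]=5
  eliminate (1,0): mult=1, new row 1: (0, 5, 3, 4); set L[1][0]=1
  eliminate (2,0): mult=3, new row 2: (0, 6, 3, 5); set L[2][0]=3
  eliminate (3,0): mult=2, new row 3: (0, 4, 3, 6); set L[3][0]=2
k=1: U[1][1]=5
  eliminate (2,1): mult=4, new row 2: (0, 0, 5, 3); set L[2][1]=4
  eliminate (3,1): mult=5, new row 3: (0, 0, 2, 0); set L[3][1]=5
k=2: U[2][2]=5
  eliminate (3,2): mult=6, new row 3: (0, 0, 0, 3); set L[3][2]=6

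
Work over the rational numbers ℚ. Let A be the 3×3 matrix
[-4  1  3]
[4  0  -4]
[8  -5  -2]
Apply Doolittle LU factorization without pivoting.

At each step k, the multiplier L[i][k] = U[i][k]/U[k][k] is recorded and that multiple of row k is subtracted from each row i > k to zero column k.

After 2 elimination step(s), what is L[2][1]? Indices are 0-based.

L[2][1] = -3

[col 0] pivot -4
  R1 -= -1*R0 → (0, 1, -1)  (L[1][0] := -1)
  R2 -= -2*R0 → (0, -3, 4)  (L[2][0] := -2)
[col 1] pivot 1
  R2 -= -3*R1 → (0, 0, 1)  (L[2][1] := -3)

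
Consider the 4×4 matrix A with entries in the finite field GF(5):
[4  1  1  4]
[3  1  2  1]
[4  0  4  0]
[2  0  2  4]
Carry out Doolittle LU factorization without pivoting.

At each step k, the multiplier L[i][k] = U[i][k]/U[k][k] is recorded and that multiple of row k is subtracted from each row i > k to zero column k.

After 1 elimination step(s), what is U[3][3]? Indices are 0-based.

U[3][3] = 2

[col 0] pivot 4
  R1 -= 2*R0 → (0, 4, 0, 3)  (L[1][0] := 2)
  R2 -= 1*R0 → (0, 4, 3, 1)  (L[2][0] := 1)
  R3 -= 3*R0 → (0, 2, 4, 2)  (L[3][0] := 3)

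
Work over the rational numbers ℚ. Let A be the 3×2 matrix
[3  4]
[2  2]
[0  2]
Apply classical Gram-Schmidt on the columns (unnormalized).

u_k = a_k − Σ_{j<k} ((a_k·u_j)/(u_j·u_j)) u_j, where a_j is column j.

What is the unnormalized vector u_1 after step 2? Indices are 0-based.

Step 1: u_0 = a_0 = (3, 2, 0).
Step 2: u_1 = a_1 − (16/13)·u_0 = (4/13, -6/13, 2).

u_1 = (4/13, -6/13, 2)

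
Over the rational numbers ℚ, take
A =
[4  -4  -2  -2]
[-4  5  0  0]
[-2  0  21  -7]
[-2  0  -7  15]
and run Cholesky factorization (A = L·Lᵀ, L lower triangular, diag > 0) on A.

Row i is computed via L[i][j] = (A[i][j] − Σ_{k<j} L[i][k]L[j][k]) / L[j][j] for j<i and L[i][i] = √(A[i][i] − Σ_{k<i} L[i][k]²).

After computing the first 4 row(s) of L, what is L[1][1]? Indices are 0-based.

Step 1: L[0][0] = √(4) = 2.
  L[1][0] = (-4) / L[0][0] = -2.
Step 2: L[1][1] = √(1) = 1.
  L[2][0] = (-2) / L[0][0] = -1.
  L[2][1] = (-2) / L[1][1] = -2.
Step 3: L[2][2] = √(16) = 4.
  L[3][0] = (-2) / L[0][0] = -1.
  L[3][1] = (-2) / L[1][1] = -2.
  L[3][2] = (-12) / L[2][2] = -3.
Step 4: L[3][3] = √(1) = 1.

L[1][1] = 1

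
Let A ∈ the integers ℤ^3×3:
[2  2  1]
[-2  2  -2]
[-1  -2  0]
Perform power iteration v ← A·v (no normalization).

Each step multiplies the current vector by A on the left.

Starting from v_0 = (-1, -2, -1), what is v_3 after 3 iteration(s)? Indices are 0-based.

v_0 = (-1, -2, -1).
v_1 = A·v_0 = (-7, 0, 5).
v_2 = A·v_1 = (-9, 4, 7).
v_3 = A·v_2 = (-3, 12, 1).

v_3 = (-3, 12, 1)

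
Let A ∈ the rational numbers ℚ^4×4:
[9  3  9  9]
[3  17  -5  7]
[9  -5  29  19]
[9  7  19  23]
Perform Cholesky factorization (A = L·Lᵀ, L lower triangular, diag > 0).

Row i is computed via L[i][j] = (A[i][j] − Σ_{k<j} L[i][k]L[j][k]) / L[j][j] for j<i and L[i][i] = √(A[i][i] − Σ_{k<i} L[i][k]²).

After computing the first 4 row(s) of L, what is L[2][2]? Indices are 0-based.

L[2][2] = 4

Step 1: L[0][0] = √(9) = 3.
  L[1][0] = (3) / L[0][0] = 1.
Step 2: L[1][1] = √(16) = 4.
  L[2][0] = (9) / L[0][0] = 3.
  L[2][1] = (-8) / L[1][1] = -2.
Step 3: L[2][2] = √(16) = 4.
  L[3][0] = (9) / L[0][0] = 3.
  L[3][1] = (4) / L[1][1] = 1.
  L[3][2] = (12) / L[2][2] = 3.
Step 4: L[3][3] = √(4) = 2.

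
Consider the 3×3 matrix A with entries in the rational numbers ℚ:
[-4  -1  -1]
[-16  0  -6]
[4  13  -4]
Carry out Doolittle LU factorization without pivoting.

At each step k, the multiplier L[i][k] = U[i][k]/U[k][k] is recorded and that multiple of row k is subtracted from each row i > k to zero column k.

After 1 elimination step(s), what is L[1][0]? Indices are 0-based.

[col 0] pivot -4
  R1 -= 4*R0 → (0, 4, -2)  (L[1][0] := 4)
  R2 -= -1*R0 → (0, 12, -5)  (L[2][0] := -1)

L[1][0] = 4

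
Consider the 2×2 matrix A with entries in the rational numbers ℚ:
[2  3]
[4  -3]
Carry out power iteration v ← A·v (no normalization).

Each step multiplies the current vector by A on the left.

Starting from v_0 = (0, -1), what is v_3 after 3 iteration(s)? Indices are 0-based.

v_3 = (-57, 75)

v_0 = (0, -1).
v_1 = A·v_0 = (-3, 3).
v_2 = A·v_1 = (3, -21).
v_3 = A·v_2 = (-57, 75).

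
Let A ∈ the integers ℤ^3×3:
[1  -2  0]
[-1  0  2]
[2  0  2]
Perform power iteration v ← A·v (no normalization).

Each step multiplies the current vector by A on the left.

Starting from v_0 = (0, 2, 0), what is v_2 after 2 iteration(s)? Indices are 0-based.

v_0 = (0, 2, 0).
v_1 = A·v_0 = (-4, 0, 0).
v_2 = A·v_1 = (-4, 4, -8).

v_2 = (-4, 4, -8)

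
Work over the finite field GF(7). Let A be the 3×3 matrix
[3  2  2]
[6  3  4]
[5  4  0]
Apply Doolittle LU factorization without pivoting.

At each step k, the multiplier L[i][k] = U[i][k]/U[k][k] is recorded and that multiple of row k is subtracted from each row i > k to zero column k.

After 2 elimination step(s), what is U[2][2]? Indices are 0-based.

[col 0] pivot 3
  R1 -= 2*R0 → (0, 6, 0)  (L[1][0] := 2)
  R2 -= 4*R0 → (0, 3, 6)  (L[2][0] := 4)
[col 1] pivot 6
  R2 -= 4*R1 → (0, 0, 6)  (L[2][1] := 4)

U[2][2] = 6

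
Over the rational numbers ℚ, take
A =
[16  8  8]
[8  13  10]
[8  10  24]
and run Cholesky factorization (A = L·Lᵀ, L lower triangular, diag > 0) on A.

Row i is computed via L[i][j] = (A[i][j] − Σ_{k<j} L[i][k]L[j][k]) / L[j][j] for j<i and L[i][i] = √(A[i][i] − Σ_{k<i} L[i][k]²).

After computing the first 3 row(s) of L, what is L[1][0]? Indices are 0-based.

L[1][0] = 2

Step 1: L[0][0] = √(16) = 4.
  L[1][0] = (8) / L[0][0] = 2.
Step 2: L[1][1] = √(9) = 3.
  L[2][0] = (8) / L[0][0] = 2.
  L[2][1] = (6) / L[1][1] = 2.
Step 3: L[2][2] = √(16) = 4.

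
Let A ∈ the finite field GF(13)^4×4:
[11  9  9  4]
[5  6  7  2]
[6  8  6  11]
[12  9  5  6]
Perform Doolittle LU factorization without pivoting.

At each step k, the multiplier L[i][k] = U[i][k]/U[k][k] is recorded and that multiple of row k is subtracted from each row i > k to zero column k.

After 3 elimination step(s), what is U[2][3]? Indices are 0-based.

[col 0] pivot 11
  R1 -= 4*R0 → (0, 9, 10, 12)  (L[1][0] := 4)
  R2 -= 10*R0 → (0, 9, 7, 10)  (L[2][0] := 10)
  R3 -= 7*R0 → (0, 11, 7, 4)  (L[3][0] := 7)
[col 1] pivot 9
  R2 -= 1*R1 → (0, 0, 10, 11)  (L[2][1] := 1)
  R3 -= 7*R1 → (0, 0, 2, 11)  (L[3][1] := 7)
[col 2] pivot 10
  R3 -= 8*R2 → (0, 0, 0, 1)  (L[3][2] := 8)

U[2][3] = 11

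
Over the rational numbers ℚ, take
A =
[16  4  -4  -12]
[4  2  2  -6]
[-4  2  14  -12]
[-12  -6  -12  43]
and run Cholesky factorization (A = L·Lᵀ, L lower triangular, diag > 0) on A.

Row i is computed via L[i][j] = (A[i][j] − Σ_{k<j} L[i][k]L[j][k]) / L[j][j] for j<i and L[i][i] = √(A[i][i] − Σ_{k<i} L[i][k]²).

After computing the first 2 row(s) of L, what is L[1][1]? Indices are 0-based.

Step 1: L[0][0] = √(16) = 4.
  L[1][0] = (4) / L[0][0] = 1.
Step 2: L[1][1] = √(1) = 1.

L[1][1] = 1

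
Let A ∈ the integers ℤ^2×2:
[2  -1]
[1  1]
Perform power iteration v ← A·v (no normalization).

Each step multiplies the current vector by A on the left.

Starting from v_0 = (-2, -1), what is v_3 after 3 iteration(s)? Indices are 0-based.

v_0 = (-2, -1).
v_1 = A·v_0 = (-3, -3).
v_2 = A·v_1 = (-3, -6).
v_3 = A·v_2 = (0, -9).

v_3 = (0, -9)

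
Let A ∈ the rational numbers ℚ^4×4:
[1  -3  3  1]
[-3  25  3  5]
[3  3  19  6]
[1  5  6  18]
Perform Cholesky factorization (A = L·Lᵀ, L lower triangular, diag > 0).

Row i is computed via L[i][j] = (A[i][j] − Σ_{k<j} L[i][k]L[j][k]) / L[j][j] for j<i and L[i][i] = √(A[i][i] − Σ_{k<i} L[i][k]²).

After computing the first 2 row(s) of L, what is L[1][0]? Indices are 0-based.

Step 1: L[0][0] = √(1) = 1.
  L[1][0] = (-3) / L[0][0] = -3.
Step 2: L[1][1] = √(16) = 4.

L[1][0] = -3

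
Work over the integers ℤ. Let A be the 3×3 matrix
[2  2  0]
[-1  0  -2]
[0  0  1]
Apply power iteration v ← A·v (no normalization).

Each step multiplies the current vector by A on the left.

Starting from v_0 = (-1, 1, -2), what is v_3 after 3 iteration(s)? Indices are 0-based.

v_3 = (28, -6, -2)

v_0 = (-1, 1, -2).
v_1 = A·v_0 = (0, 5, -2).
v_2 = A·v_1 = (10, 4, -2).
v_3 = A·v_2 = (28, -6, -2).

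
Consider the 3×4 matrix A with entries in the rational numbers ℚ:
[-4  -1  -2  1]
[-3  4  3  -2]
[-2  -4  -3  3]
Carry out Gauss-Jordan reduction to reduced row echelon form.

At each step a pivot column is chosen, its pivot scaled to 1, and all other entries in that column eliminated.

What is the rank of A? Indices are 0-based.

step 1: normalize row 0 (÷-4) = (1, 1/4, 1/2, -1/4)
  row 1: subtract -3×row0 = (0, 19/4, 9/2, -11/4)
  row 2: subtract -2×row0 = (0, -7/2, -2, 5/2)
step 2: normalize row 1 (÷19/4) = (0, 1, 18/19, -11/19)
  row 0: subtract 1/4×row1 = (1, 0, 5/19, -2/19)
  row 2: subtract -7/2×row1 = (0, 0, 25/19, 9/19)
step 3: normalize row 2 (÷25/19) = (0, 0, 1, 9/25)
  row 0: subtract 5/19×row2 = (1, 0, 0, -1/5)
  row 1: subtract 18/19×row2 = (0, 1, 0, -23/25)

rank = 3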